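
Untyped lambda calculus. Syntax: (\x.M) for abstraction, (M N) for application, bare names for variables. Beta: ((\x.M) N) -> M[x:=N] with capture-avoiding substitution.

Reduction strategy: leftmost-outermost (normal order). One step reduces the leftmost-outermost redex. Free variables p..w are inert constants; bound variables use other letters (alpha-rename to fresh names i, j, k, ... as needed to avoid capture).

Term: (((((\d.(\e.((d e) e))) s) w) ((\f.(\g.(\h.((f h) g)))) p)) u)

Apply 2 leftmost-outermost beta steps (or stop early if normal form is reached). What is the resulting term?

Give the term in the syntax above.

Answer: ((((s w) w) ((\f.(\g.(\h.((f h) g)))) p)) u)

Derivation:
Step 0: (((((\d.(\e.((d e) e))) s) w) ((\f.(\g.(\h.((f h) g)))) p)) u)
Step 1: ((((\e.((s e) e)) w) ((\f.(\g.(\h.((f h) g)))) p)) u)
Step 2: ((((s w) w) ((\f.(\g.(\h.((f h) g)))) p)) u)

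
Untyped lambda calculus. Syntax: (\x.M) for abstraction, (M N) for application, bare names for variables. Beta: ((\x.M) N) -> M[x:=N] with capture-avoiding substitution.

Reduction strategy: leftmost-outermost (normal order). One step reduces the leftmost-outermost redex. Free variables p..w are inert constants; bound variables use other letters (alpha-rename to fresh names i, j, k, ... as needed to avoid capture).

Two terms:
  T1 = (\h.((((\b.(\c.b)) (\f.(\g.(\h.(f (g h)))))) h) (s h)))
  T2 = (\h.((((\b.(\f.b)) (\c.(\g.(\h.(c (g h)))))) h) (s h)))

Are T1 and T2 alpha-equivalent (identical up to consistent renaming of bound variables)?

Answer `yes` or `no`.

Term 1: (\h.((((\b.(\c.b)) (\f.(\g.(\h.(f (g h)))))) h) (s h)))
Term 2: (\h.((((\b.(\f.b)) (\c.(\g.(\h.(c (g h)))))) h) (s h)))
Alpha-equivalence: compare structure up to binder renaming.
Result: True

Answer: yes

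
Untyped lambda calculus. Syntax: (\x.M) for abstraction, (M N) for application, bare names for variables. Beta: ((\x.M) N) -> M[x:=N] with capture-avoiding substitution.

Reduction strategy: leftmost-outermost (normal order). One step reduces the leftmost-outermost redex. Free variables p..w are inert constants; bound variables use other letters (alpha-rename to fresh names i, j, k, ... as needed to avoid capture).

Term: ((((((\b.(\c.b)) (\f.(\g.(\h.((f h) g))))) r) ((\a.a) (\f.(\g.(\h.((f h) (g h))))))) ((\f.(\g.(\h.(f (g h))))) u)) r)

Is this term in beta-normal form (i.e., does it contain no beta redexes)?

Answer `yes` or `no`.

Answer: no

Derivation:
Term: ((((((\b.(\c.b)) (\f.(\g.(\h.((f h) g))))) r) ((\a.a) (\f.(\g.(\h.((f h) (g h))))))) ((\f.(\g.(\h.(f (g h))))) u)) r)
Found 3 beta redex(es).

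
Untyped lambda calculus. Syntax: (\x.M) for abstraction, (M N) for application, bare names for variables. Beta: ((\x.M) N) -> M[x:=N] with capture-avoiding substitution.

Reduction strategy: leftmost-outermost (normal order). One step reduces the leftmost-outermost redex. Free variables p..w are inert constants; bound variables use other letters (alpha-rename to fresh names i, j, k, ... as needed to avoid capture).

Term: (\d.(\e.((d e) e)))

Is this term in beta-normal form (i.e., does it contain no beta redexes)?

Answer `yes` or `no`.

Term: (\d.(\e.((d e) e)))
No beta redexes found.

Answer: yes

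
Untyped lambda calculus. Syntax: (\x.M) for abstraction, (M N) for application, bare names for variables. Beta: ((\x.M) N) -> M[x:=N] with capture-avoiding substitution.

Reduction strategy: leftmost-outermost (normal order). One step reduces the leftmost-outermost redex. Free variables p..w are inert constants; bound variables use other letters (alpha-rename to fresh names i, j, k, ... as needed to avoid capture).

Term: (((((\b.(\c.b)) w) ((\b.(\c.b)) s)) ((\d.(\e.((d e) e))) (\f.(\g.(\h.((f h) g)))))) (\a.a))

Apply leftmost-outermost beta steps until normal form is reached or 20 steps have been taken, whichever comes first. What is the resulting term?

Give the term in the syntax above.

Answer: ((w (\e.(\h.((e h) e)))) (\a.a))

Derivation:
Step 0: (((((\b.(\c.b)) w) ((\b.(\c.b)) s)) ((\d.(\e.((d e) e))) (\f.(\g.(\h.((f h) g)))))) (\a.a))
Step 1: ((((\c.w) ((\b.(\c.b)) s)) ((\d.(\e.((d e) e))) (\f.(\g.(\h.((f h) g)))))) (\a.a))
Step 2: ((w ((\d.(\e.((d e) e))) (\f.(\g.(\h.((f h) g)))))) (\a.a))
Step 3: ((w (\e.(((\f.(\g.(\h.((f h) g)))) e) e))) (\a.a))
Step 4: ((w (\e.((\g.(\h.((e h) g))) e))) (\a.a))
Step 5: ((w (\e.(\h.((e h) e)))) (\a.a))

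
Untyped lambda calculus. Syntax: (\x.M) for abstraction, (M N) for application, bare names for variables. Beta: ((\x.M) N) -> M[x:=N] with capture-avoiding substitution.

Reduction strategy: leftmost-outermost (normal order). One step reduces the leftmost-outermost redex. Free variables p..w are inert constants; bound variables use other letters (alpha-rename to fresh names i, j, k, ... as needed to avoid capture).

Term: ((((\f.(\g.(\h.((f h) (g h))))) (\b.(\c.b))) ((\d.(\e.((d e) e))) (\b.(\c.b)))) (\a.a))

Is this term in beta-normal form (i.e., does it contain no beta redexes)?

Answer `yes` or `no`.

Answer: no

Derivation:
Term: ((((\f.(\g.(\h.((f h) (g h))))) (\b.(\c.b))) ((\d.(\e.((d e) e))) (\b.(\c.b)))) (\a.a))
Found 2 beta redex(es).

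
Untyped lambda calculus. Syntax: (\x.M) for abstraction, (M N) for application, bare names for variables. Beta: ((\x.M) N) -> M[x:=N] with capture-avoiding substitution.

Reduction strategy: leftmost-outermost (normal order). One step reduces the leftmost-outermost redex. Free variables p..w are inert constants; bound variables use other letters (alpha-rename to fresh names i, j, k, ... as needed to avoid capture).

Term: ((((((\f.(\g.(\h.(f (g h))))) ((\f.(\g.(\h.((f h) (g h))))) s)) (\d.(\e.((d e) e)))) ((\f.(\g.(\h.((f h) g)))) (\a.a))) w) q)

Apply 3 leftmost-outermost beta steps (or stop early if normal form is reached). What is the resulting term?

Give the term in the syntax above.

Answer: (((((\f.(\g.(\h.((f h) (g h))))) s) ((\d.(\e.((d e) e))) ((\f.(\g.(\h.((f h) g)))) (\a.a)))) w) q)

Derivation:
Step 0: ((((((\f.(\g.(\h.(f (g h))))) ((\f.(\g.(\h.((f h) (g h))))) s)) (\d.(\e.((d e) e)))) ((\f.(\g.(\h.((f h) g)))) (\a.a))) w) q)
Step 1: (((((\g.(\h.(((\f.(\g.(\h.((f h) (g h))))) s) (g h)))) (\d.(\e.((d e) e)))) ((\f.(\g.(\h.((f h) g)))) (\a.a))) w) q)
Step 2: ((((\h.(((\f.(\g.(\h.((f h) (g h))))) s) ((\d.(\e.((d e) e))) h))) ((\f.(\g.(\h.((f h) g)))) (\a.a))) w) q)
Step 3: (((((\f.(\g.(\h.((f h) (g h))))) s) ((\d.(\e.((d e) e))) ((\f.(\g.(\h.((f h) g)))) (\a.a)))) w) q)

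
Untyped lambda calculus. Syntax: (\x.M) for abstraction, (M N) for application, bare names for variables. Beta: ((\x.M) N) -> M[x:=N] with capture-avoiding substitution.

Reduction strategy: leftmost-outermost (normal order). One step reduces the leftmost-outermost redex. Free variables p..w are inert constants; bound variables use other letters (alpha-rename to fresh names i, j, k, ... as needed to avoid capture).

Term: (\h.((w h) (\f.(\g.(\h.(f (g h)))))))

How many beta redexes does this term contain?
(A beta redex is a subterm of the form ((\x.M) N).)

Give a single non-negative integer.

Answer: 0

Derivation:
Term: (\h.((w h) (\f.(\g.(\h.(f (g h)))))))
  (no redexes)
Total redexes: 0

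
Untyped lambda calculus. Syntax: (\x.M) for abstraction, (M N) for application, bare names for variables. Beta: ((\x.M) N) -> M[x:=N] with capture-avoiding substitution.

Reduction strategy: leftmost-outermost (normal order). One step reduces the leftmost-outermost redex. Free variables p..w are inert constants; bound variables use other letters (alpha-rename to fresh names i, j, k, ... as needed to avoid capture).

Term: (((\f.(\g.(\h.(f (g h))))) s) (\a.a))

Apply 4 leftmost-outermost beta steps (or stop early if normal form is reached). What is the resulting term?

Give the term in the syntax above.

Answer: (\h.(s h))

Derivation:
Step 0: (((\f.(\g.(\h.(f (g h))))) s) (\a.a))
Step 1: ((\g.(\h.(s (g h)))) (\a.a))
Step 2: (\h.(s ((\a.a) h)))
Step 3: (\h.(s h))
Step 4: (normal form reached)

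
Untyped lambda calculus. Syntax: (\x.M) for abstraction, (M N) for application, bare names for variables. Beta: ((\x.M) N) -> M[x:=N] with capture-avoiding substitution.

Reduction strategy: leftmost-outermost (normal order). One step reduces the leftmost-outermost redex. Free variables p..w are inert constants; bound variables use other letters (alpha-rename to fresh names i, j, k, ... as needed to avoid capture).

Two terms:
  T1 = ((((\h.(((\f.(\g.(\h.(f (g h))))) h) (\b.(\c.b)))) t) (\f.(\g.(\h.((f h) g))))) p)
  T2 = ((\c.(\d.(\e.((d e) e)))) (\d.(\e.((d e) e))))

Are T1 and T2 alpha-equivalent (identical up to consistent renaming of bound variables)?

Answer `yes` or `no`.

Answer: no

Derivation:
Term 1: ((((\h.(((\f.(\g.(\h.(f (g h))))) h) (\b.(\c.b)))) t) (\f.(\g.(\h.((f h) g))))) p)
Term 2: ((\c.(\d.(\e.((d e) e)))) (\d.(\e.((d e) e))))
Alpha-equivalence: compare structure up to binder renaming.
Result: False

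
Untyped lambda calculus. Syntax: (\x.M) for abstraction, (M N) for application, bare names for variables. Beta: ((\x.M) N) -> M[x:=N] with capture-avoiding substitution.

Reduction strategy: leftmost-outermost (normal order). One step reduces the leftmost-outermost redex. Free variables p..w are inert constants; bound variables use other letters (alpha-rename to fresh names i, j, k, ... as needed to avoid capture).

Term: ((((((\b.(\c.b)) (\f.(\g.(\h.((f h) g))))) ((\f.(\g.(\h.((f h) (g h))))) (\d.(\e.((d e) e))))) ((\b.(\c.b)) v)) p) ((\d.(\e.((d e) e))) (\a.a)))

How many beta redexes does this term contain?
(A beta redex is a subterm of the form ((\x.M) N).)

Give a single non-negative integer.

Term: ((((((\b.(\c.b)) (\f.(\g.(\h.((f h) g))))) ((\f.(\g.(\h.((f h) (g h))))) (\d.(\e.((d e) e))))) ((\b.(\c.b)) v)) p) ((\d.(\e.((d e) e))) (\a.a)))
  Redex: ((\b.(\c.b)) (\f.(\g.(\h.((f h) g)))))
  Redex: ((\f.(\g.(\h.((f h) (g h))))) (\d.(\e.((d e) e))))
  Redex: ((\b.(\c.b)) v)
  Redex: ((\d.(\e.((d e) e))) (\a.a))
Total redexes: 4

Answer: 4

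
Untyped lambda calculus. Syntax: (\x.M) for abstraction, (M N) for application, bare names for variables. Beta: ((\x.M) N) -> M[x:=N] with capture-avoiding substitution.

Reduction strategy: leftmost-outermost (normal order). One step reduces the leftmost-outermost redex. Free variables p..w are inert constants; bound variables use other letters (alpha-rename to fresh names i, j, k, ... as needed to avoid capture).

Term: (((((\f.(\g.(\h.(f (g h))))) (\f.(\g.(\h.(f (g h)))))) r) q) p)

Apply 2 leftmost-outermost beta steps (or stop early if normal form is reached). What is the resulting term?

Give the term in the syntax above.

Answer: (((\h.((\f.(\g.(\h.(f (g h))))) (r h))) q) p)

Derivation:
Step 0: (((((\f.(\g.(\h.(f (g h))))) (\f.(\g.(\h.(f (g h)))))) r) q) p)
Step 1: ((((\g.(\h.((\f.(\g.(\h.(f (g h))))) (g h)))) r) q) p)
Step 2: (((\h.((\f.(\g.(\h.(f (g h))))) (r h))) q) p)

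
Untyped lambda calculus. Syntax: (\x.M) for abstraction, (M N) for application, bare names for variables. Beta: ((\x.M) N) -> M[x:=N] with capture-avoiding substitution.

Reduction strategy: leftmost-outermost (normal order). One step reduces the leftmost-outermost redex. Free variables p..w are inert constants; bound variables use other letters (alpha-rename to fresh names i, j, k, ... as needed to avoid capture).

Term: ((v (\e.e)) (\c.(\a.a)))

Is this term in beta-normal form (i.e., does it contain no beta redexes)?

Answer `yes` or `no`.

Answer: yes

Derivation:
Term: ((v (\e.e)) (\c.(\a.a)))
No beta redexes found.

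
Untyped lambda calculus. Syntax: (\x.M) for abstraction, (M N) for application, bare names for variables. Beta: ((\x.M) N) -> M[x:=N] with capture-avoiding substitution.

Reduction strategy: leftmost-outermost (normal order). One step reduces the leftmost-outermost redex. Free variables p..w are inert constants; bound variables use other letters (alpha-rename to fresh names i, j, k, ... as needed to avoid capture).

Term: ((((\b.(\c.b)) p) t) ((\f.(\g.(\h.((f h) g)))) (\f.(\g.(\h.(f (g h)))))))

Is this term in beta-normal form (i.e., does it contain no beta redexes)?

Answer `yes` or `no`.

Term: ((((\b.(\c.b)) p) t) ((\f.(\g.(\h.((f h) g)))) (\f.(\g.(\h.(f (g h)))))))
Found 2 beta redex(es).

Answer: no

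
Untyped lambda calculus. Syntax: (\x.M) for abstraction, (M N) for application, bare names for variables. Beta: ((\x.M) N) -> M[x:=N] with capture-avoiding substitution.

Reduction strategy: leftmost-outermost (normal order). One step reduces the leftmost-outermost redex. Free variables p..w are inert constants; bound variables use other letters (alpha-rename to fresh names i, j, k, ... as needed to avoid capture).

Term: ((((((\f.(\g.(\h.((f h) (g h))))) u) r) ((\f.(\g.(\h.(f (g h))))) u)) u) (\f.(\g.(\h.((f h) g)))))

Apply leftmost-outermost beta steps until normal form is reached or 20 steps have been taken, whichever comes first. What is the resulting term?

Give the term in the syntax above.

Answer: ((((u (\g.(\h.(u (g h))))) (r (\g.(\h.(u (g h)))))) u) (\f.(\g.(\h.((f h) g)))))

Derivation:
Step 0: ((((((\f.(\g.(\h.((f h) (g h))))) u) r) ((\f.(\g.(\h.(f (g h))))) u)) u) (\f.(\g.(\h.((f h) g)))))
Step 1: (((((\g.(\h.((u h) (g h)))) r) ((\f.(\g.(\h.(f (g h))))) u)) u) (\f.(\g.(\h.((f h) g)))))
Step 2: ((((\h.((u h) (r h))) ((\f.(\g.(\h.(f (g h))))) u)) u) (\f.(\g.(\h.((f h) g)))))
Step 3: ((((u ((\f.(\g.(\h.(f (g h))))) u)) (r ((\f.(\g.(\h.(f (g h))))) u))) u) (\f.(\g.(\h.((f h) g)))))
Step 4: ((((u (\g.(\h.(u (g h))))) (r ((\f.(\g.(\h.(f (g h))))) u))) u) (\f.(\g.(\h.((f h) g)))))
Step 5: ((((u (\g.(\h.(u (g h))))) (r (\g.(\h.(u (g h)))))) u) (\f.(\g.(\h.((f h) g)))))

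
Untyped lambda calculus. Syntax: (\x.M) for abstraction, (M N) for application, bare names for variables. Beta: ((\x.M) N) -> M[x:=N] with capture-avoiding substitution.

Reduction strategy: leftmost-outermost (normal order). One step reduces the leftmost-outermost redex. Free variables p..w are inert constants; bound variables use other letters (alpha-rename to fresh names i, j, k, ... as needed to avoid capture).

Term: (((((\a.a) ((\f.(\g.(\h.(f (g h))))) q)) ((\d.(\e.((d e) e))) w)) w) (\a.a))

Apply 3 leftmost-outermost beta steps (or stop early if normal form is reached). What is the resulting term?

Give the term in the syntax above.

Answer: (((\h.(q (((\d.(\e.((d e) e))) w) h))) w) (\a.a))

Derivation:
Step 0: (((((\a.a) ((\f.(\g.(\h.(f (g h))))) q)) ((\d.(\e.((d e) e))) w)) w) (\a.a))
Step 1: (((((\f.(\g.(\h.(f (g h))))) q) ((\d.(\e.((d e) e))) w)) w) (\a.a))
Step 2: ((((\g.(\h.(q (g h)))) ((\d.(\e.((d e) e))) w)) w) (\a.a))
Step 3: (((\h.(q (((\d.(\e.((d e) e))) w) h))) w) (\a.a))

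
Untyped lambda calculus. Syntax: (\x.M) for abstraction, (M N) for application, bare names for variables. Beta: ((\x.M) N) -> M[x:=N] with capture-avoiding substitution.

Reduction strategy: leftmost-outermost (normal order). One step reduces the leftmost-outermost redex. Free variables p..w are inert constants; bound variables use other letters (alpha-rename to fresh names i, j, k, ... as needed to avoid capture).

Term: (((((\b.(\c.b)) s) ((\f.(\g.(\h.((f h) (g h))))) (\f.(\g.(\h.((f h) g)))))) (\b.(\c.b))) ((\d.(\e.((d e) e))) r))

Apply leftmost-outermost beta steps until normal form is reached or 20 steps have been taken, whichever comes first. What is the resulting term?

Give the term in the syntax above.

Step 0: (((((\b.(\c.b)) s) ((\f.(\g.(\h.((f h) (g h))))) (\f.(\g.(\h.((f h) g)))))) (\b.(\c.b))) ((\d.(\e.((d e) e))) r))
Step 1: ((((\c.s) ((\f.(\g.(\h.((f h) (g h))))) (\f.(\g.(\h.((f h) g)))))) (\b.(\c.b))) ((\d.(\e.((d e) e))) r))
Step 2: ((s (\b.(\c.b))) ((\d.(\e.((d e) e))) r))
Step 3: ((s (\b.(\c.b))) (\e.((r e) e)))

Answer: ((s (\b.(\c.b))) (\e.((r e) e)))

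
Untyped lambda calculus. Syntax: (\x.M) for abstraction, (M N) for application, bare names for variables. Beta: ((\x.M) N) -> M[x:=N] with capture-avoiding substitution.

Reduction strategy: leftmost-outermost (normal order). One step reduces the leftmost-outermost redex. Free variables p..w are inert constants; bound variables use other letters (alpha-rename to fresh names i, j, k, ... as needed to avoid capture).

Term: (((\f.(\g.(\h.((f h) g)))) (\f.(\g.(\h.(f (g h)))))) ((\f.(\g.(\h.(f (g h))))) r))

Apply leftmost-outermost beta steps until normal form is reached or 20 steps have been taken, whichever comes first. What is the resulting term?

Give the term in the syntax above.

Answer: (\h.(\i.(h (\h.(r (i h))))))

Derivation:
Step 0: (((\f.(\g.(\h.((f h) g)))) (\f.(\g.(\h.(f (g h)))))) ((\f.(\g.(\h.(f (g h))))) r))
Step 1: ((\g.(\h.(((\f.(\g.(\h.(f (g h))))) h) g))) ((\f.(\g.(\h.(f (g h))))) r))
Step 2: (\h.(((\f.(\g.(\h.(f (g h))))) h) ((\f.(\g.(\h.(f (g h))))) r)))
Step 3: (\h.((\g.(\i.(h (g i)))) ((\f.(\g.(\h.(f (g h))))) r)))
Step 4: (\h.(\i.(h (((\f.(\g.(\h.(f (g h))))) r) i))))
Step 5: (\h.(\i.(h ((\g.(\h.(r (g h)))) i))))
Step 6: (\h.(\i.(h (\h.(r (i h))))))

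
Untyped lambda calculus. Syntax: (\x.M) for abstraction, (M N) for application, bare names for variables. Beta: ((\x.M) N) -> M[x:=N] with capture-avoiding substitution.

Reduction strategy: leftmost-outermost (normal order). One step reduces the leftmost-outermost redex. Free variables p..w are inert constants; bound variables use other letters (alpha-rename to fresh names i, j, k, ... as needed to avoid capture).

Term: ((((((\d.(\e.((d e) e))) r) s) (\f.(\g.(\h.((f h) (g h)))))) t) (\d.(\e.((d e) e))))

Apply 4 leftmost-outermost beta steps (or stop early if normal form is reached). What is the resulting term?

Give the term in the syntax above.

Step 0: ((((((\d.(\e.((d e) e))) r) s) (\f.(\g.(\h.((f h) (g h)))))) t) (\d.(\e.((d e) e))))
Step 1: (((((\e.((r e) e)) s) (\f.(\g.(\h.((f h) (g h)))))) t) (\d.(\e.((d e) e))))
Step 2: (((((r s) s) (\f.(\g.(\h.((f h) (g h)))))) t) (\d.(\e.((d e) e))))
Step 3: (normal form reached)

Answer: (((((r s) s) (\f.(\g.(\h.((f h) (g h)))))) t) (\d.(\e.((d e) e))))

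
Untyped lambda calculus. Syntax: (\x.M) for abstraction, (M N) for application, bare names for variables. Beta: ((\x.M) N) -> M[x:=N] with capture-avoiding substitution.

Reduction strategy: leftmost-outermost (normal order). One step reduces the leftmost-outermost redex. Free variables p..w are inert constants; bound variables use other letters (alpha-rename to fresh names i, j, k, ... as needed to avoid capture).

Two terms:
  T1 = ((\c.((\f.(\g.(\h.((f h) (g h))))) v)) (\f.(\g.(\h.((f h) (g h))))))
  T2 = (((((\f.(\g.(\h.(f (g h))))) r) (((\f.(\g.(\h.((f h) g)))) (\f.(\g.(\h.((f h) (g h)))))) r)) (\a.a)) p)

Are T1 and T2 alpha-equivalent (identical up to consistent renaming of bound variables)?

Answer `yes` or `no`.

Term 1: ((\c.((\f.(\g.(\h.((f h) (g h))))) v)) (\f.(\g.(\h.((f h) (g h))))))
Term 2: (((((\f.(\g.(\h.(f (g h))))) r) (((\f.(\g.(\h.((f h) g)))) (\f.(\g.(\h.((f h) (g h)))))) r)) (\a.a)) p)
Alpha-equivalence: compare structure up to binder renaming.
Result: False

Answer: no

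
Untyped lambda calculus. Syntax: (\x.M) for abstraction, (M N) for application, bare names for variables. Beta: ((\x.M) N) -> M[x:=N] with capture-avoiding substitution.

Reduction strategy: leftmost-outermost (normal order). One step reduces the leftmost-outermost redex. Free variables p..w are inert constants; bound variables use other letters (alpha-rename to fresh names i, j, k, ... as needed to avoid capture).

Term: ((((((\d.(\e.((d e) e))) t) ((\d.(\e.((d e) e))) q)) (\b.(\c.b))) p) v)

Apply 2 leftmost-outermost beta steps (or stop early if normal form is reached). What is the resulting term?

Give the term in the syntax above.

Step 0: ((((((\d.(\e.((d e) e))) t) ((\d.(\e.((d e) e))) q)) (\b.(\c.b))) p) v)
Step 1: (((((\e.((t e) e)) ((\d.(\e.((d e) e))) q)) (\b.(\c.b))) p) v)
Step 2: (((((t ((\d.(\e.((d e) e))) q)) ((\d.(\e.((d e) e))) q)) (\b.(\c.b))) p) v)

Answer: (((((t ((\d.(\e.((d e) e))) q)) ((\d.(\e.((d e) e))) q)) (\b.(\c.b))) p) v)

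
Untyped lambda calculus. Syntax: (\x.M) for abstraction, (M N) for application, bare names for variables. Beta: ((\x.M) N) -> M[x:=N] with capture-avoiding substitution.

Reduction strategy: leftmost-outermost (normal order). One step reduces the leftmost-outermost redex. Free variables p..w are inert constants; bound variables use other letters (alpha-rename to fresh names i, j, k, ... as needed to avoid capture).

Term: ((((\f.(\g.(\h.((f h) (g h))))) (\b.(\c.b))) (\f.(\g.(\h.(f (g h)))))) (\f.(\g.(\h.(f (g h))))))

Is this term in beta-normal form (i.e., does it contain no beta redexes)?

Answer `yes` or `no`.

Term: ((((\f.(\g.(\h.((f h) (g h))))) (\b.(\c.b))) (\f.(\g.(\h.(f (g h)))))) (\f.(\g.(\h.(f (g h))))))
Found 1 beta redex(es).

Answer: no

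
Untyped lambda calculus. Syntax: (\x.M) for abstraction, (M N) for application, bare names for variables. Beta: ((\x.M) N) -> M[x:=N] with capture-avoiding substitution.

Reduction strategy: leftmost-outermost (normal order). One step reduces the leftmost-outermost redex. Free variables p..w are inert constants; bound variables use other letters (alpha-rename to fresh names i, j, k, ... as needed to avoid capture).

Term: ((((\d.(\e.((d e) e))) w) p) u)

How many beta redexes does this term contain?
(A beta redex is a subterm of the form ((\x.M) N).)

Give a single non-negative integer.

Term: ((((\d.(\e.((d e) e))) w) p) u)
  Redex: ((\d.(\e.((d e) e))) w)
Total redexes: 1

Answer: 1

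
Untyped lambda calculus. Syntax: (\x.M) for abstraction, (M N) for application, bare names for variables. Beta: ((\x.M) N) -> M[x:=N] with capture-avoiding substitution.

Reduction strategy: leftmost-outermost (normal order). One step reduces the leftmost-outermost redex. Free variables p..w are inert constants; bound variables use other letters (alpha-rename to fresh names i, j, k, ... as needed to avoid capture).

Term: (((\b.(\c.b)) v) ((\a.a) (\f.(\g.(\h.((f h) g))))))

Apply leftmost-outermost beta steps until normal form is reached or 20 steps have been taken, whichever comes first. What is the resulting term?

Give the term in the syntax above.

Step 0: (((\b.(\c.b)) v) ((\a.a) (\f.(\g.(\h.((f h) g))))))
Step 1: ((\c.v) ((\a.a) (\f.(\g.(\h.((f h) g))))))
Step 2: v

Answer: v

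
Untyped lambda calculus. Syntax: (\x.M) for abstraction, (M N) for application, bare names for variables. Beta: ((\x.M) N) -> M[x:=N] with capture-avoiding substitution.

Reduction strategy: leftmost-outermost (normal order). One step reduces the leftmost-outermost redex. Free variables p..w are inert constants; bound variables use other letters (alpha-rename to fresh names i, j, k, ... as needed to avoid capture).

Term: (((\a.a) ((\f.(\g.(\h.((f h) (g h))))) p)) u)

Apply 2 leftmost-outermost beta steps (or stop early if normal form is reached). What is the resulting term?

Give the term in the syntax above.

Step 0: (((\a.a) ((\f.(\g.(\h.((f h) (g h))))) p)) u)
Step 1: (((\f.(\g.(\h.((f h) (g h))))) p) u)
Step 2: ((\g.(\h.((p h) (g h)))) u)

Answer: ((\g.(\h.((p h) (g h)))) u)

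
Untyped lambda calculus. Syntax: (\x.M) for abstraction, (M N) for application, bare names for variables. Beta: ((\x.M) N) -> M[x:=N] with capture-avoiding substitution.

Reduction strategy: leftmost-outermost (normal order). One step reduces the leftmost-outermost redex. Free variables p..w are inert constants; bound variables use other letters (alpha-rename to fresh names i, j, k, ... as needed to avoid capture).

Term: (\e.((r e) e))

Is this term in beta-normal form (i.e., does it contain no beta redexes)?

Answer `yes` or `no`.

Term: (\e.((r e) e))
No beta redexes found.

Answer: yes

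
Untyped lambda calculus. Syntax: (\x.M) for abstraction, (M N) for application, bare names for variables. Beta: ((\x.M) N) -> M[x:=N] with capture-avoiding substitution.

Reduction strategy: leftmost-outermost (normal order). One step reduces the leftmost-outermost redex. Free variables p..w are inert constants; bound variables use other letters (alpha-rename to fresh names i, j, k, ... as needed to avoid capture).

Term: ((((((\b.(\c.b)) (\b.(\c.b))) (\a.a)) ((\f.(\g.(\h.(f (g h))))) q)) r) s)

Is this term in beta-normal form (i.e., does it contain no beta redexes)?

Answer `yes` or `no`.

Term: ((((((\b.(\c.b)) (\b.(\c.b))) (\a.a)) ((\f.(\g.(\h.(f (g h))))) q)) r) s)
Found 2 beta redex(es).

Answer: no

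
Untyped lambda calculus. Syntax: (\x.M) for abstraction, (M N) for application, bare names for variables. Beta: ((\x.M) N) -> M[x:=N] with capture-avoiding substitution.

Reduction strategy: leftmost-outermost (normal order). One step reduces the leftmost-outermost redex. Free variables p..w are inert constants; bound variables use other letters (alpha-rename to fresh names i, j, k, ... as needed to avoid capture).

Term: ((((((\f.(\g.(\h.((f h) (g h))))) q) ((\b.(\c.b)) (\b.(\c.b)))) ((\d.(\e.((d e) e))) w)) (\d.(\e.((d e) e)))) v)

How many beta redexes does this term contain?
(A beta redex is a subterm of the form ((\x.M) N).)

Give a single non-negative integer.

Answer: 3

Derivation:
Term: ((((((\f.(\g.(\h.((f h) (g h))))) q) ((\b.(\c.b)) (\b.(\c.b)))) ((\d.(\e.((d e) e))) w)) (\d.(\e.((d e) e)))) v)
  Redex: ((\f.(\g.(\h.((f h) (g h))))) q)
  Redex: ((\b.(\c.b)) (\b.(\c.b)))
  Redex: ((\d.(\e.((d e) e))) w)
Total redexes: 3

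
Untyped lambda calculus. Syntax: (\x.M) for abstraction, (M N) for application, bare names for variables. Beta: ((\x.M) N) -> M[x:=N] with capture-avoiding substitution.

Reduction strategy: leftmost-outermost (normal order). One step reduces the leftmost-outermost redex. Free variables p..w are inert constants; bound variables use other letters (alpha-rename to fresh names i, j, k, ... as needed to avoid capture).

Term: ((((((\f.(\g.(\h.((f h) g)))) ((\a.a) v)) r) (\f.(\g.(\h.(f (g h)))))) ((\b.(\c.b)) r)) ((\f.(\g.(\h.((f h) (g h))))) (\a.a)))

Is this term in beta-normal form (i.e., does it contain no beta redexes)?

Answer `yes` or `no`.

Term: ((((((\f.(\g.(\h.((f h) g)))) ((\a.a) v)) r) (\f.(\g.(\h.(f (g h)))))) ((\b.(\c.b)) r)) ((\f.(\g.(\h.((f h) (g h))))) (\a.a)))
Found 4 beta redex(es).

Answer: no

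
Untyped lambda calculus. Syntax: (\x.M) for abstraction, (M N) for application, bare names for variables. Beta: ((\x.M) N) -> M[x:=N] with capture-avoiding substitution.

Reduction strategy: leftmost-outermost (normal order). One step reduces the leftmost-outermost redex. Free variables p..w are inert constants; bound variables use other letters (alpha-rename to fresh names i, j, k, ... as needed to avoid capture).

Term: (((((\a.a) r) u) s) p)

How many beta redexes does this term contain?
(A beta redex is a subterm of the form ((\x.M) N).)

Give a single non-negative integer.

Term: (((((\a.a) r) u) s) p)
  Redex: ((\a.a) r)
Total redexes: 1

Answer: 1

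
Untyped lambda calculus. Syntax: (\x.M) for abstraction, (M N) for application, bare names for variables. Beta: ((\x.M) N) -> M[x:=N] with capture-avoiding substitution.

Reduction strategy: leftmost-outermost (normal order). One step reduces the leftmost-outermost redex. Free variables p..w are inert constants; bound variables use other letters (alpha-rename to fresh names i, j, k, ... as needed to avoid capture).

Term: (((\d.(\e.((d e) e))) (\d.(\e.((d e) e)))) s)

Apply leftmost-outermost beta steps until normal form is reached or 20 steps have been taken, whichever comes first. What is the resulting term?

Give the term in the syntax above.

Answer: ((s s) s)

Derivation:
Step 0: (((\d.(\e.((d e) e))) (\d.(\e.((d e) e)))) s)
Step 1: ((\e.(((\d.(\e.((d e) e))) e) e)) s)
Step 2: (((\d.(\e.((d e) e))) s) s)
Step 3: ((\e.((s e) e)) s)
Step 4: ((s s) s)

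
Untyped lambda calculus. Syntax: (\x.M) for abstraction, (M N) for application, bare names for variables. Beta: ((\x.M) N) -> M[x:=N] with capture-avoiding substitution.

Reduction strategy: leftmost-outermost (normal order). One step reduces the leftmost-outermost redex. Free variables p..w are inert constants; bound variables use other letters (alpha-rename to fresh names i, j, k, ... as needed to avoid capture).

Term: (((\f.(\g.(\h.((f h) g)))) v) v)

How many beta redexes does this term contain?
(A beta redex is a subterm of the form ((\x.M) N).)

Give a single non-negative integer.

Term: (((\f.(\g.(\h.((f h) g)))) v) v)
  Redex: ((\f.(\g.(\h.((f h) g)))) v)
Total redexes: 1

Answer: 1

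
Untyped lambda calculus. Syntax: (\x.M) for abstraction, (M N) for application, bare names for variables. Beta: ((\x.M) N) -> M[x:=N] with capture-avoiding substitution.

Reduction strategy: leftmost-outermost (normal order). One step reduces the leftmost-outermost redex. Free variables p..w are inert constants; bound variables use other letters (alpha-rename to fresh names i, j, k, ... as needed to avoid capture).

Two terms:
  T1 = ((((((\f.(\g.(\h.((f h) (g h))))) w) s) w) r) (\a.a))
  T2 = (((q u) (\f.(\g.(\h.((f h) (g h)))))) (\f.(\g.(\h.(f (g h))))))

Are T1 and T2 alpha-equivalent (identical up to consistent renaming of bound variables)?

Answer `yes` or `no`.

Answer: no

Derivation:
Term 1: ((((((\f.(\g.(\h.((f h) (g h))))) w) s) w) r) (\a.a))
Term 2: (((q u) (\f.(\g.(\h.((f h) (g h)))))) (\f.(\g.(\h.(f (g h))))))
Alpha-equivalence: compare structure up to binder renaming.
Result: False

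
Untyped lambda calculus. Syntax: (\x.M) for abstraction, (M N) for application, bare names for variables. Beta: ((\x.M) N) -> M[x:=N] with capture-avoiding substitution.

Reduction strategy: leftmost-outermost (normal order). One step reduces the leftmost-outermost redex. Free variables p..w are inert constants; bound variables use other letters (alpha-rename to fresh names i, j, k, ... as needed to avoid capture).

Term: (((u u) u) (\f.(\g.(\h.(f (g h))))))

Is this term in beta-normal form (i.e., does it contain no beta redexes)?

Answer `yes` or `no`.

Answer: yes

Derivation:
Term: (((u u) u) (\f.(\g.(\h.(f (g h))))))
No beta redexes found.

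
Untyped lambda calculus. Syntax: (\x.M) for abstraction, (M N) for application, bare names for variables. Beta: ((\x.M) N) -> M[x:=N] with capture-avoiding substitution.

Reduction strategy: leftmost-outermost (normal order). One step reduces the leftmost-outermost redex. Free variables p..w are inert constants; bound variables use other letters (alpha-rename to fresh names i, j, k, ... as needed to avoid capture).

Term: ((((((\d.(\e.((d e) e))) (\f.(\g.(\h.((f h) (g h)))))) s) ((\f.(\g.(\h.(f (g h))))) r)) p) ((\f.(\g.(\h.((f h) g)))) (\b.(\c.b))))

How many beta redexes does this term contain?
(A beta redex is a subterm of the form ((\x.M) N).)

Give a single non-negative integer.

Term: ((((((\d.(\e.((d e) e))) (\f.(\g.(\h.((f h) (g h)))))) s) ((\f.(\g.(\h.(f (g h))))) r)) p) ((\f.(\g.(\h.((f h) g)))) (\b.(\c.b))))
  Redex: ((\d.(\e.((d e) e))) (\f.(\g.(\h.((f h) (g h))))))
  Redex: ((\f.(\g.(\h.(f (g h))))) r)
  Redex: ((\f.(\g.(\h.((f h) g)))) (\b.(\c.b)))
Total redexes: 3

Answer: 3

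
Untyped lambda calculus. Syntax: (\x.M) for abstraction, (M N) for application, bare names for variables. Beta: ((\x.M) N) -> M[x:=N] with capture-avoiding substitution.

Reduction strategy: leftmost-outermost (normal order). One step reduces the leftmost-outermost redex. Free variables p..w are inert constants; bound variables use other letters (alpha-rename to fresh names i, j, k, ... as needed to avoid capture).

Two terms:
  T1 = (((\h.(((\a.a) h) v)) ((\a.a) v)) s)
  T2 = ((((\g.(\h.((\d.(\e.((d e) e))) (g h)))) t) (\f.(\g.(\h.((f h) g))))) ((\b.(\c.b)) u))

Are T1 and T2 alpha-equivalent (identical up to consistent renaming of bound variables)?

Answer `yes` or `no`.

Answer: no

Derivation:
Term 1: (((\h.(((\a.a) h) v)) ((\a.a) v)) s)
Term 2: ((((\g.(\h.((\d.(\e.((d e) e))) (g h)))) t) (\f.(\g.(\h.((f h) g))))) ((\b.(\c.b)) u))
Alpha-equivalence: compare structure up to binder renaming.
Result: False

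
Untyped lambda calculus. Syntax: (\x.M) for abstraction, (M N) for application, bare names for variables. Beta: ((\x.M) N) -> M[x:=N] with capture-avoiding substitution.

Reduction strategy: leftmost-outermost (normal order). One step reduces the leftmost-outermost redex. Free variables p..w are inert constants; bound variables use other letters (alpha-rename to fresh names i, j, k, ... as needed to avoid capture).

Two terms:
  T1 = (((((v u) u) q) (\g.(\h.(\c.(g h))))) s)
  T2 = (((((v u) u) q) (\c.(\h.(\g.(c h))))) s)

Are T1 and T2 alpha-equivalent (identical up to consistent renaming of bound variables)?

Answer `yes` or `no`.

Term 1: (((((v u) u) q) (\g.(\h.(\c.(g h))))) s)
Term 2: (((((v u) u) q) (\c.(\h.(\g.(c h))))) s)
Alpha-equivalence: compare structure up to binder renaming.
Result: True

Answer: yes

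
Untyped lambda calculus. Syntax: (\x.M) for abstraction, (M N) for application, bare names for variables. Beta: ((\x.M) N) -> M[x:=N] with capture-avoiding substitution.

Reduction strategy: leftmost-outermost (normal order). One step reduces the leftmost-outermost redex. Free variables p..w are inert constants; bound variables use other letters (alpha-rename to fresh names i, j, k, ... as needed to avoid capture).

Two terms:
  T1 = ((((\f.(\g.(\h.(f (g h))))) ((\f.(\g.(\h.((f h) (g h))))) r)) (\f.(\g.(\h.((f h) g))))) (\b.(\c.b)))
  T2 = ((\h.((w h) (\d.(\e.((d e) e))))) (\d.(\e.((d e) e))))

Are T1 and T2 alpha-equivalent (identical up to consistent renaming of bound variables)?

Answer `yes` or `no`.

Term 1: ((((\f.(\g.(\h.(f (g h))))) ((\f.(\g.(\h.((f h) (g h))))) r)) (\f.(\g.(\h.((f h) g))))) (\b.(\c.b)))
Term 2: ((\h.((w h) (\d.(\e.((d e) e))))) (\d.(\e.((d e) e))))
Alpha-equivalence: compare structure up to binder renaming.
Result: False

Answer: no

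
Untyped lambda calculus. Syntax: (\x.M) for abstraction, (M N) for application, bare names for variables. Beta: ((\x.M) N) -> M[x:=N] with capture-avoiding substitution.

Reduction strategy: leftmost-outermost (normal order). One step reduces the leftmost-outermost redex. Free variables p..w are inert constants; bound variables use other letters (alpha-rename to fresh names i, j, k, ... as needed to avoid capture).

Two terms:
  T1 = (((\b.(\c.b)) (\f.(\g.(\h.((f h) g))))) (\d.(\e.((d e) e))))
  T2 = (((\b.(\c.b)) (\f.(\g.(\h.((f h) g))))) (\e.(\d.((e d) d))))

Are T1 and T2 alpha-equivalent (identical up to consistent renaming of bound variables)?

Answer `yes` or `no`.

Answer: yes

Derivation:
Term 1: (((\b.(\c.b)) (\f.(\g.(\h.((f h) g))))) (\d.(\e.((d e) e))))
Term 2: (((\b.(\c.b)) (\f.(\g.(\h.((f h) g))))) (\e.(\d.((e d) d))))
Alpha-equivalence: compare structure up to binder renaming.
Result: True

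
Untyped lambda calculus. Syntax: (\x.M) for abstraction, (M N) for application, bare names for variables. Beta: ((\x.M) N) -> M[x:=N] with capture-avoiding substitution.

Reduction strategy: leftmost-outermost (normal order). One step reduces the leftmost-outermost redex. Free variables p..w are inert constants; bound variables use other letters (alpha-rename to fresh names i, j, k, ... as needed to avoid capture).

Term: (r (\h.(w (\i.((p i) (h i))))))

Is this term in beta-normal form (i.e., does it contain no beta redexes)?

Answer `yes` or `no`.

Term: (r (\h.(w (\i.((p i) (h i))))))
No beta redexes found.

Answer: yes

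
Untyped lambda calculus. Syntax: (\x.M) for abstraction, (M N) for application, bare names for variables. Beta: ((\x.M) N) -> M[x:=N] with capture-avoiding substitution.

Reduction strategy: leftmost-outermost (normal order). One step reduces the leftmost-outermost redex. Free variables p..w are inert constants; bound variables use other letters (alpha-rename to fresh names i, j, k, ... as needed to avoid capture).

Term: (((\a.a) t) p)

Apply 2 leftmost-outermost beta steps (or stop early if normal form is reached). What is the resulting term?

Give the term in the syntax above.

Answer: (t p)

Derivation:
Step 0: (((\a.a) t) p)
Step 1: (t p)
Step 2: (normal form reached)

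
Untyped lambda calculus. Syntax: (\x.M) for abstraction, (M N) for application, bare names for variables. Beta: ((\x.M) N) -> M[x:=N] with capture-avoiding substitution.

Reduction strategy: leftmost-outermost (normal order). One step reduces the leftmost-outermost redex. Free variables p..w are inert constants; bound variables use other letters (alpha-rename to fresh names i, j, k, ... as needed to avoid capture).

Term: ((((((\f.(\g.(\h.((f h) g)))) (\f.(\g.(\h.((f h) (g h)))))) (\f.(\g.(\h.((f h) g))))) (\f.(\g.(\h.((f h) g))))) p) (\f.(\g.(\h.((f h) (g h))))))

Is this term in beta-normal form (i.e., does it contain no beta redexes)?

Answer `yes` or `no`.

Term: ((((((\f.(\g.(\h.((f h) g)))) (\f.(\g.(\h.((f h) (g h)))))) (\f.(\g.(\h.((f h) g))))) (\f.(\g.(\h.((f h) g))))) p) (\f.(\g.(\h.((f h) (g h))))))
Found 1 beta redex(es).

Answer: no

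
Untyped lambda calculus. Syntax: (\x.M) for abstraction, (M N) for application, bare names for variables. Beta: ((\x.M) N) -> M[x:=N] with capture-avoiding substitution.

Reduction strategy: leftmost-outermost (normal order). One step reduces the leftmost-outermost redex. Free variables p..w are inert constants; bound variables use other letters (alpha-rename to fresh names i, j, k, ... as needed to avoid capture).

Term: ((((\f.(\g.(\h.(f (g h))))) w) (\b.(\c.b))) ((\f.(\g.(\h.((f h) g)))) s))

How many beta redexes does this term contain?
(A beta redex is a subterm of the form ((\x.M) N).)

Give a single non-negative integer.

Answer: 2

Derivation:
Term: ((((\f.(\g.(\h.(f (g h))))) w) (\b.(\c.b))) ((\f.(\g.(\h.((f h) g)))) s))
  Redex: ((\f.(\g.(\h.(f (g h))))) w)
  Redex: ((\f.(\g.(\h.((f h) g)))) s)
Total redexes: 2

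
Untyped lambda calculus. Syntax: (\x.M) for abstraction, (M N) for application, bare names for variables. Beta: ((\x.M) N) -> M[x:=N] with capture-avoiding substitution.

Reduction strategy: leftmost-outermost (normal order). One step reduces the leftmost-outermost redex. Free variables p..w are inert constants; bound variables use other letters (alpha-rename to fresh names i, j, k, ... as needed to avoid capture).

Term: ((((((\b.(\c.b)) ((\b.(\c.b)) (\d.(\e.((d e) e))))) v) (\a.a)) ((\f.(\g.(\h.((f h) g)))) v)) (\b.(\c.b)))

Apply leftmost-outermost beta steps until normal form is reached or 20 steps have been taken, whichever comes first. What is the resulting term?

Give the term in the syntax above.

Answer: ((v (\b.(\c.b))) (\b.(\c.b)))

Derivation:
Step 0: ((((((\b.(\c.b)) ((\b.(\c.b)) (\d.(\e.((d e) e))))) v) (\a.a)) ((\f.(\g.(\h.((f h) g)))) v)) (\b.(\c.b)))
Step 1: (((((\c.((\b.(\c.b)) (\d.(\e.((d e) e))))) v) (\a.a)) ((\f.(\g.(\h.((f h) g)))) v)) (\b.(\c.b)))
Step 2: (((((\b.(\c.b)) (\d.(\e.((d e) e)))) (\a.a)) ((\f.(\g.(\h.((f h) g)))) v)) (\b.(\c.b)))
Step 3: ((((\c.(\d.(\e.((d e) e)))) (\a.a)) ((\f.(\g.(\h.((f h) g)))) v)) (\b.(\c.b)))
Step 4: (((\d.(\e.((d e) e))) ((\f.(\g.(\h.((f h) g)))) v)) (\b.(\c.b)))
Step 5: ((\e.((((\f.(\g.(\h.((f h) g)))) v) e) e)) (\b.(\c.b)))
Step 6: ((((\f.(\g.(\h.((f h) g)))) v) (\b.(\c.b))) (\b.(\c.b)))
Step 7: (((\g.(\h.((v h) g))) (\b.(\c.b))) (\b.(\c.b)))
Step 8: ((\h.((v h) (\b.(\c.b)))) (\b.(\c.b)))
Step 9: ((v (\b.(\c.b))) (\b.(\c.b)))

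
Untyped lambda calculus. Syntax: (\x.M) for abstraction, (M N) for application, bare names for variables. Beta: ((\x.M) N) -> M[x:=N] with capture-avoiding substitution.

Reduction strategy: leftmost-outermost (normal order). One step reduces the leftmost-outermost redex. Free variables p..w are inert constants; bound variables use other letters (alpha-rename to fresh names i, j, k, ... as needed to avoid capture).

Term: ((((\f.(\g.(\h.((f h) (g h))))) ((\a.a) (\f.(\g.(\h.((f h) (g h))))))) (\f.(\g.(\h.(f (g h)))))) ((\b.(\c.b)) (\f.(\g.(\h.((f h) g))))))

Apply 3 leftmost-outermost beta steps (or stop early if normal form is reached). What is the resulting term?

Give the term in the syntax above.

Step 0: ((((\f.(\g.(\h.((f h) (g h))))) ((\a.a) (\f.(\g.(\h.((f h) (g h))))))) (\f.(\g.(\h.(f (g h)))))) ((\b.(\c.b)) (\f.(\g.(\h.((f h) g))))))
Step 1: (((\g.(\h.((((\a.a) (\f.(\g.(\h.((f h) (g h)))))) h) (g h)))) (\f.(\g.(\h.(f (g h)))))) ((\b.(\c.b)) (\f.(\g.(\h.((f h) g))))))
Step 2: ((\h.((((\a.a) (\f.(\g.(\h.((f h) (g h)))))) h) ((\f.(\g.(\h.(f (g h))))) h))) ((\b.(\c.b)) (\f.(\g.(\h.((f h) g))))))
Step 3: ((((\a.a) (\f.(\g.(\h.((f h) (g h)))))) ((\b.(\c.b)) (\f.(\g.(\h.((f h) g)))))) ((\f.(\g.(\h.(f (g h))))) ((\b.(\c.b)) (\f.(\g.(\h.((f h) g)))))))

Answer: ((((\a.a) (\f.(\g.(\h.((f h) (g h)))))) ((\b.(\c.b)) (\f.(\g.(\h.((f h) g)))))) ((\f.(\g.(\h.(f (g h))))) ((\b.(\c.b)) (\f.(\g.(\h.((f h) g)))))))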